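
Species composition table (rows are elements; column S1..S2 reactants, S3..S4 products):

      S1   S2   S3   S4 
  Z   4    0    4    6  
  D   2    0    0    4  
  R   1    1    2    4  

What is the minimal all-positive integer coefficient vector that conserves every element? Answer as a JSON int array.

Z: 4·4+6·0 = 16 | 1·4+2·6 = 16
D: 4·2+6·0 = 8 | 1·0+2·4 = 8
R: 4·1+6·1 = 10 | 1·2+2·4 = 10
gcd(4,6,1,2) = 1

Coefficients: [4, 6, 1, 2]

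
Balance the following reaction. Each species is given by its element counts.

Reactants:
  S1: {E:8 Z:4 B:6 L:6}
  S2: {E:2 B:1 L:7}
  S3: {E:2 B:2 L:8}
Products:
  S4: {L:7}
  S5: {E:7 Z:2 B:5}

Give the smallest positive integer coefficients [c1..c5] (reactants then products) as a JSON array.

Coefficients: [1, 2, 1, 4, 2]

E: 1·8+2·2+1·2 = 14 | 4·0+2·7 = 14
Z: 1·4+2·0+1·0 = 4 | 4·0+2·2 = 4
B: 1·6+2·1+1·2 = 10 | 4·0+2·5 = 10
L: 1·6+2·7+1·8 = 28 | 4·7+2·0 = 28
gcd(1,2,1,4,2) = 1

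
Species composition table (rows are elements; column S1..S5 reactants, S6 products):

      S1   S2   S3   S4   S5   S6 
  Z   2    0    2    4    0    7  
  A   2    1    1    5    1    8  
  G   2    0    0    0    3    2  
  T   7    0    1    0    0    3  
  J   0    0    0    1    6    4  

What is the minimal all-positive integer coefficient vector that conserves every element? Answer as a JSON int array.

Z: 1·2+3·0+5·2+4·4+2·0 = 28 | 4·7 = 28
A: 1·2+3·1+5·1+4·5+2·1 = 32 | 4·8 = 32
G: 1·2+3·0+5·0+4·0+2·3 = 8 | 4·2 = 8
T: 1·7+3·0+5·1+4·0+2·0 = 12 | 4·3 = 12
J: 1·0+3·0+5·0+4·1+2·6 = 16 | 4·4 = 16
gcd(1,3,5,4,2,4) = 1

Coefficients: [1, 3, 5, 4, 2, 4]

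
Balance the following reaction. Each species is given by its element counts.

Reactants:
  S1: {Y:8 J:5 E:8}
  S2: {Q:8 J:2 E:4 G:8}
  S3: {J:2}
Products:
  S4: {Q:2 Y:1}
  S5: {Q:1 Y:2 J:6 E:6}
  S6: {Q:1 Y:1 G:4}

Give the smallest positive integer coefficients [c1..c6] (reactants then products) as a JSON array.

Q: 2·0+2·8+5·0 = 16 | 4·2+4·1+4·1 = 16
Y: 2·8+2·0+5·0 = 16 | 4·1+4·2+4·1 = 16
J: 2·5+2·2+5·2 = 24 | 4·0+4·6+4·0 = 24
E: 2·8+2·4+5·0 = 24 | 4·0+4·6+4·0 = 24
G: 2·0+2·8+5·0 = 16 | 4·0+4·0+4·4 = 16
gcd(2,2,5,4,4,4) = 1

Coefficients: [2, 2, 5, 4, 4, 4]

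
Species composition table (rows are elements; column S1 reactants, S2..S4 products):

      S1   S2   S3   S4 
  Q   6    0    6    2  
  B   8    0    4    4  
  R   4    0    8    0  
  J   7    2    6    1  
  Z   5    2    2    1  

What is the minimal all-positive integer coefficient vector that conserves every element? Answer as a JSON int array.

Q: 4·6 = 24 | 5·0+2·6+6·2 = 24
B: 4·8 = 32 | 5·0+2·4+6·4 = 32
R: 4·4 = 16 | 5·0+2·8+6·0 = 16
J: 4·7 = 28 | 5·2+2·6+6·1 = 28
Z: 4·5 = 20 | 5·2+2·2+6·1 = 20
gcd(4,5,2,6) = 1

Coefficients: [4, 5, 2, 6]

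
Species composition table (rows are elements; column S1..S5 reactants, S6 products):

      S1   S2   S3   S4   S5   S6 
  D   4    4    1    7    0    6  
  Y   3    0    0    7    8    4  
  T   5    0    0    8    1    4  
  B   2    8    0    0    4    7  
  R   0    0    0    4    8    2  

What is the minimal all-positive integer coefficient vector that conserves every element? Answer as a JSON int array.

Coefficients: [3, 4, 1, 1, 1, 6]

D: 3·4+4·4+1·1+1·7+1·0 = 36 | 6·6 = 36
Y: 3·3+4·0+1·0+1·7+1·8 = 24 | 6·4 = 24
T: 3·5+4·0+1·0+1·8+1·1 = 24 | 6·4 = 24
B: 3·2+4·8+1·0+1·0+1·4 = 42 | 6·7 = 42
R: 3·0+4·0+1·0+1·4+1·8 = 12 | 6·2 = 12
gcd(3,4,1,1,1,6) = 1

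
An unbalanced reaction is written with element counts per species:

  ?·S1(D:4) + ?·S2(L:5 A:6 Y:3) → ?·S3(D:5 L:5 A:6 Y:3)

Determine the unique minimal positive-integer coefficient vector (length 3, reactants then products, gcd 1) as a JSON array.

Coefficients: [5, 4, 4]

D: 5·4+4·0 = 20 | 4·5 = 20
L: 5·0+4·5 = 20 | 4·5 = 20
A: 5·0+4·6 = 24 | 4·6 = 24
Y: 5·0+4·3 = 12 | 4·3 = 12
gcd(5,4,4) = 1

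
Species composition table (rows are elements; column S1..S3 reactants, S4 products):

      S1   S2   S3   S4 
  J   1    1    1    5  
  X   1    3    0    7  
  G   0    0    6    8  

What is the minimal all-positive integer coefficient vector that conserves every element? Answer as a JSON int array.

J: 6·1+5·1+4·1 = 15 | 3·5 = 15
X: 6·1+5·3+4·0 = 21 | 3·7 = 21
G: 6·0+5·0+4·6 = 24 | 3·8 = 24
gcd(6,5,4,3) = 1

Coefficients: [6, 5, 4, 3]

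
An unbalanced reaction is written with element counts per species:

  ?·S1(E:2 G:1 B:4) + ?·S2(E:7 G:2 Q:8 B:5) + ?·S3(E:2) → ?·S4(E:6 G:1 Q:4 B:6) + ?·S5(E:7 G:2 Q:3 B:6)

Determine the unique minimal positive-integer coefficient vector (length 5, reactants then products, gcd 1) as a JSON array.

Coefficients: [5, 2, 5, 1, 4]

E: 5·2+2·7+5·2 = 34 | 1·6+4·7 = 34
G: 5·1+2·2+5·0 = 9 | 1·1+4·2 = 9
Q: 5·0+2·8+5·0 = 16 | 1·4+4·3 = 16
B: 5·4+2·5+5·0 = 30 | 1·6+4·6 = 30
gcd(5,2,5,1,4) = 1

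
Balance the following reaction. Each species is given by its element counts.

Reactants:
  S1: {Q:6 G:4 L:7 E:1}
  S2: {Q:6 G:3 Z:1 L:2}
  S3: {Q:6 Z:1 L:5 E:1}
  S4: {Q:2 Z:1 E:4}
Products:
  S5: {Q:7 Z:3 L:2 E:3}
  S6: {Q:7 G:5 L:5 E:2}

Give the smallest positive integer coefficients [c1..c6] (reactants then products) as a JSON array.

Q: 3·6+6·6+1·6+5·2 = 70 | 4·7+6·7 = 70
G: 3·4+6·3+1·0+5·0 = 30 | 4·0+6·5 = 30
Z: 3·0+6·1+1·1+5·1 = 12 | 4·3+6·0 = 12
L: 3·7+6·2+1·5+5·0 = 38 | 4·2+6·5 = 38
E: 3·1+6·0+1·1+5·4 = 24 | 4·3+6·2 = 24
gcd(3,6,1,5,4,6) = 1

Coefficients: [3, 6, 1, 5, 4, 6]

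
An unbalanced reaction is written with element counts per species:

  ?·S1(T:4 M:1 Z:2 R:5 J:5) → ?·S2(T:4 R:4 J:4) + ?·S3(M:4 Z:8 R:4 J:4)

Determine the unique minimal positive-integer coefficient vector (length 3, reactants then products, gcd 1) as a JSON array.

T: 4·4 = 16 | 4·4+1·0 = 16
M: 4·1 = 4 | 4·0+1·4 = 4
Z: 4·2 = 8 | 4·0+1·8 = 8
R: 4·5 = 20 | 4·4+1·4 = 20
J: 4·5 = 20 | 4·4+1·4 = 20
gcd(4,4,1) = 1

Coefficients: [4, 4, 1]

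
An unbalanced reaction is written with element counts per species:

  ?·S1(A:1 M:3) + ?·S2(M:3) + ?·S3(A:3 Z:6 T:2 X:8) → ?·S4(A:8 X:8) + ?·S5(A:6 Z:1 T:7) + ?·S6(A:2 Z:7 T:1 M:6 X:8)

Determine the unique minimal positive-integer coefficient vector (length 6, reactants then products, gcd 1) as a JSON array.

Coefficients: [6, 4, 6, 1, 1, 5]

A: 6·1+4·0+6·3 = 24 | 1·8+1·6+5·2 = 24
Z: 6·0+4·0+6·6 = 36 | 1·0+1·1+5·7 = 36
T: 6·0+4·0+6·2 = 12 | 1·0+1·7+5·1 = 12
M: 6·3+4·3+6·0 = 30 | 1·0+1·0+5·6 = 30
X: 6·0+4·0+6·8 = 48 | 1·8+1·0+5·8 = 48
gcd(6,4,6,1,1,5) = 1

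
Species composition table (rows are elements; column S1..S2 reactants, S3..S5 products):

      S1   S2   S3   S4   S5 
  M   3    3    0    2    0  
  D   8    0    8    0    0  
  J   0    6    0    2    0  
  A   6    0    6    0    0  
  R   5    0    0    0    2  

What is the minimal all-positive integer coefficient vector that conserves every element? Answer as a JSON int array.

Coefficients: [2, 2, 2, 6, 5]

M: 2·3+2·3 = 12 | 2·0+6·2+5·0 = 12
D: 2·8+2·0 = 16 | 2·8+6·0+5·0 = 16
J: 2·0+2·6 = 12 | 2·0+6·2+5·0 = 12
A: 2·6+2·0 = 12 | 2·6+6·0+5·0 = 12
R: 2·5+2·0 = 10 | 2·0+6·0+5·2 = 10
gcd(2,2,2,6,5) = 1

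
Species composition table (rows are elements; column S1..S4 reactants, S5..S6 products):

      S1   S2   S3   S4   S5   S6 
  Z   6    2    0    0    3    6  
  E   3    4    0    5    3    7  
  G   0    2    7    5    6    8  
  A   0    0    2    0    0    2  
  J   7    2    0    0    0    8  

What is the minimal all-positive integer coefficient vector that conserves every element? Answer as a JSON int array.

Z: 4·6+6·2+5·0+1·0 = 36 | 2·3+5·6 = 36
E: 4·3+6·4+5·0+1·5 = 41 | 2·3+5·7 = 41
G: 4·0+6·2+5·7+1·5 = 52 | 2·6+5·8 = 52
A: 4·0+6·0+5·2+1·0 = 10 | 2·0+5·2 = 10
J: 4·7+6·2+5·0+1·0 = 40 | 2·0+5·8 = 40
gcd(4,6,5,1,2,5) = 1

Coefficients: [4, 6, 5, 1, 2, 5]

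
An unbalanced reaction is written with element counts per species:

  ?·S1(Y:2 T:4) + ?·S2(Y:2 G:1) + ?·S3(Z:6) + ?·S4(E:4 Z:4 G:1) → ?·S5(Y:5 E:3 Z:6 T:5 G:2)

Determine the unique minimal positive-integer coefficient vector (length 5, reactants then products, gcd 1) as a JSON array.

Coefficients: [5, 5, 2, 3, 4]

Y: 5·2+5·2+2·0+3·0 = 20 | 4·5 = 20
E: 5·0+5·0+2·0+3·4 = 12 | 4·3 = 12
Z: 5·0+5·0+2·6+3·4 = 24 | 4·6 = 24
T: 5·4+5·0+2·0+3·0 = 20 | 4·5 = 20
G: 5·0+5·1+2·0+3·1 = 8 | 4·2 = 8
gcd(5,5,2,3,4) = 1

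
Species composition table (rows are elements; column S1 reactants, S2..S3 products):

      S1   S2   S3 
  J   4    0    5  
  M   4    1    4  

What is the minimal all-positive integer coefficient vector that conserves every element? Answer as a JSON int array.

J: 5·4 = 20 | 4·0+4·5 = 20
M: 5·4 = 20 | 4·1+4·4 = 20
gcd(5,4,4) = 1

Coefficients: [5, 4, 4]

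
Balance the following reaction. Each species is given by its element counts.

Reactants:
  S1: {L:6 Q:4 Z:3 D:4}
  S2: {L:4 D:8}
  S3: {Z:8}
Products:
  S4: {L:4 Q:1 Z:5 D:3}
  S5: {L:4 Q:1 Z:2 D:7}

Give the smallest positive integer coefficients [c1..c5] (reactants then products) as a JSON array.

L: 2·6+5·4+2·0 = 32 | 2·4+6·4 = 32
Q: 2·4+5·0+2·0 = 8 | 2·1+6·1 = 8
Z: 2·3+5·0+2·8 = 22 | 2·5+6·2 = 22
D: 2·4+5·8+2·0 = 48 | 2·3+6·7 = 48
gcd(2,5,2,2,6) = 1

Coefficients: [2, 5, 2, 2, 6]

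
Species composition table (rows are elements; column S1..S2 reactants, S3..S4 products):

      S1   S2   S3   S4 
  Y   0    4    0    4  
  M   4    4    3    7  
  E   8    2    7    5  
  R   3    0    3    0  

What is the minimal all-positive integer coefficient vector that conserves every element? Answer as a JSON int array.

Y: 3·0+1·4 = 4 | 3·0+1·4 = 4
M: 3·4+1·4 = 16 | 3·3+1·7 = 16
E: 3·8+1·2 = 26 | 3·7+1·5 = 26
R: 3·3+1·0 = 9 | 3·3+1·0 = 9
gcd(3,1,3,1) = 1

Coefficients: [3, 1, 3, 1]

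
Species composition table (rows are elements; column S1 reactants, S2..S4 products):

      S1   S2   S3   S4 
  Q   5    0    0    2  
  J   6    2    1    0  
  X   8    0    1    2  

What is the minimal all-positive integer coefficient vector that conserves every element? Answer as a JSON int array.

Q: 2·5 = 10 | 3·0+6·0+5·2 = 10
J: 2·6 = 12 | 3·2+6·1+5·0 = 12
X: 2·8 = 16 | 3·0+6·1+5·2 = 16
gcd(2,3,6,5) = 1

Coefficients: [2, 3, 6, 5]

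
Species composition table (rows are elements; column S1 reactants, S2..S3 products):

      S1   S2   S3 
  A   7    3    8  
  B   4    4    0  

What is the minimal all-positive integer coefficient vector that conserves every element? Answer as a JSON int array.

A: 2·7 = 14 | 2·3+1·8 = 14
B: 2·4 = 8 | 2·4+1·0 = 8
gcd(2,2,1) = 1

Coefficients: [2, 2, 1]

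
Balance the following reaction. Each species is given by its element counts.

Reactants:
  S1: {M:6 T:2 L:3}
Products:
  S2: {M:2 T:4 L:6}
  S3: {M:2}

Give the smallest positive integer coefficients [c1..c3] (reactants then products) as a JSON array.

Coefficients: [2, 1, 5]

M: 2·6 = 12 | 1·2+5·2 = 12
T: 2·2 = 4 | 1·4+5·0 = 4
L: 2·3 = 6 | 1·6+5·0 = 6
gcd(2,1,5) = 1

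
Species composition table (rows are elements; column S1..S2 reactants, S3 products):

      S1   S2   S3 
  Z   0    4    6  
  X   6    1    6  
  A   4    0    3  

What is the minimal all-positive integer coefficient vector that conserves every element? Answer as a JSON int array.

Z: 3·0+6·4 = 24 | 4·6 = 24
X: 3·6+6·1 = 24 | 4·6 = 24
A: 3·4+6·0 = 12 | 4·3 = 12
gcd(3,6,4) = 1

Coefficients: [3, 6, 4]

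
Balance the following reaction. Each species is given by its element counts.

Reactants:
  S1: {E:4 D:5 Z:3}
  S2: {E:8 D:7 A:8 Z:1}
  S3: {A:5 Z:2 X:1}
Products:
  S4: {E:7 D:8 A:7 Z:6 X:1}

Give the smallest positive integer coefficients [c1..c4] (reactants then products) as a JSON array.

Coefficients: [5, 1, 4, 4]

E: 5·4+1·8+4·0 = 28 | 4·7 = 28
D: 5·5+1·7+4·0 = 32 | 4·8 = 32
A: 5·0+1·8+4·5 = 28 | 4·7 = 28
Z: 5·3+1·1+4·2 = 24 | 4·6 = 24
X: 5·0+1·0+4·1 = 4 | 4·1 = 4
gcd(5,1,4,4) = 1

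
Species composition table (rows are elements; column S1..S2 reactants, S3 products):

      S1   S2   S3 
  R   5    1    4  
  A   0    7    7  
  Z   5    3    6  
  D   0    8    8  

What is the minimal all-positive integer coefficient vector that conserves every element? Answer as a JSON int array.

Coefficients: [3, 5, 5]

R: 3·5+5·1 = 20 | 5·4 = 20
A: 3·0+5·7 = 35 | 5·7 = 35
Z: 3·5+5·3 = 30 | 5·6 = 30
D: 3·0+5·8 = 40 | 5·8 = 40
gcd(3,5,5) = 1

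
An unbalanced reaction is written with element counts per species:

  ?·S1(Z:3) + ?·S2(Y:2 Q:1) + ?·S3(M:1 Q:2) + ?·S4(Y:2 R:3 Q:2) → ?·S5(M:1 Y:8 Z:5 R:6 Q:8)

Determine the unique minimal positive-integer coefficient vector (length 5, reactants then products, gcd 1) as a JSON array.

Coefficients: [5, 6, 3, 6, 3]

M: 5·0+6·0+3·1+6·0 = 3 | 3·1 = 3
Y: 5·0+6·2+3·0+6·2 = 24 | 3·8 = 24
Z: 5·3+6·0+3·0+6·0 = 15 | 3·5 = 15
R: 5·0+6·0+3·0+6·3 = 18 | 3·6 = 18
Q: 5·0+6·1+3·2+6·2 = 24 | 3·8 = 24
gcd(5,6,3,6,3) = 1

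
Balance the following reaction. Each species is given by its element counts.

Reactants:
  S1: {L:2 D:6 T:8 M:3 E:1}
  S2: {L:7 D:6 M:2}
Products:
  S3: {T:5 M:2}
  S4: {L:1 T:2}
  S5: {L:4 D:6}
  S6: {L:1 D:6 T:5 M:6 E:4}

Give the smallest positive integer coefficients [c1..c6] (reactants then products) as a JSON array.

Coefficients: [4, 2, 5, 1, 5, 1]

L: 4·2+2·7 = 22 | 5·0+1·1+5·4+1·1 = 22
D: 4·6+2·6 = 36 | 5·0+1·0+5·6+1·6 = 36
T: 4·8+2·0 = 32 | 5·5+1·2+5·0+1·5 = 32
M: 4·3+2·2 = 16 | 5·2+1·0+5·0+1·6 = 16
E: 4·1+2·0 = 4 | 5·0+1·0+5·0+1·4 = 4
gcd(4,2,5,1,5,1) = 1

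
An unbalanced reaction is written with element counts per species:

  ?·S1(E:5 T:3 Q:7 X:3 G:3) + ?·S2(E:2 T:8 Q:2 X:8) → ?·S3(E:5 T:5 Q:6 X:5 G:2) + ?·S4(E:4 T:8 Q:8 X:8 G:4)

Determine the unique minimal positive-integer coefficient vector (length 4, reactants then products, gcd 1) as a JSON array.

Coefficients: [4, 2, 4, 1]

E: 4·5+2·2 = 24 | 4·5+1·4 = 24
T: 4·3+2·8 = 28 | 4·5+1·8 = 28
Q: 4·7+2·2 = 32 | 4·6+1·8 = 32
X: 4·3+2·8 = 28 | 4·5+1·8 = 28
G: 4·3+2·0 = 12 | 4·2+1·4 = 12
gcd(4,2,4,1) = 1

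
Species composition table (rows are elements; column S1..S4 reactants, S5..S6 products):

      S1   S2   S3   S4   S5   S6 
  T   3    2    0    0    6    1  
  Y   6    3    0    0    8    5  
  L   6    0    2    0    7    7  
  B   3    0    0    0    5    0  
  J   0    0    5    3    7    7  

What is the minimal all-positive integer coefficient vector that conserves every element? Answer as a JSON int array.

T: 5·3+3·2+6·0+4·0 = 21 | 3·6+3·1 = 21
Y: 5·6+3·3+6·0+4·0 = 39 | 3·8+3·5 = 39
L: 5·6+3·0+6·2+4·0 = 42 | 3·7+3·7 = 42
B: 5·3+3·0+6·0+4·0 = 15 | 3·5+3·0 = 15
J: 5·0+3·0+6·5+4·3 = 42 | 3·7+3·7 = 42
gcd(5,3,6,4,3,3) = 1

Coefficients: [5, 3, 6, 4, 3, 3]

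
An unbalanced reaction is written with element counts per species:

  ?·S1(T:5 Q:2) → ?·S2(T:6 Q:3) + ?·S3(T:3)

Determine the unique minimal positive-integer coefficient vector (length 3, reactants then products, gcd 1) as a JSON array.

Coefficients: [3, 2, 1]

T: 3·5 = 15 | 2·6+1·3 = 15
Q: 3·2 = 6 | 2·3+1·0 = 6
gcd(3,2,1) = 1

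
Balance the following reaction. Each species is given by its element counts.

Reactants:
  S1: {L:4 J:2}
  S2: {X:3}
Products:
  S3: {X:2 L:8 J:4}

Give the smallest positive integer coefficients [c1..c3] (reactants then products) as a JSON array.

X: 6·0+2·3 = 6 | 3·2 = 6
L: 6·4+2·0 = 24 | 3·8 = 24
J: 6·2+2·0 = 12 | 3·4 = 12
gcd(6,2,3) = 1

Coefficients: [6, 2, 3]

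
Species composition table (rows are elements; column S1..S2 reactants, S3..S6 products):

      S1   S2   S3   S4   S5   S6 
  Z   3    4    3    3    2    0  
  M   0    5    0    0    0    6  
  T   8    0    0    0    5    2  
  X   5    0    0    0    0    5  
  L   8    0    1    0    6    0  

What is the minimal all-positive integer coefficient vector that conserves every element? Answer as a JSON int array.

Coefficients: [5, 6, 4, 5, 6, 5]

Z: 5·3+6·4 = 39 | 4·3+5·3+6·2+5·0 = 39
M: 5·0+6·5 = 30 | 4·0+5·0+6·0+5·6 = 30
T: 5·8+6·0 = 40 | 4·0+5·0+6·5+5·2 = 40
X: 5·5+6·0 = 25 | 4·0+5·0+6·0+5·5 = 25
L: 5·8+6·0 = 40 | 4·1+5·0+6·6+5·0 = 40
gcd(5,6,4,5,6,5) = 1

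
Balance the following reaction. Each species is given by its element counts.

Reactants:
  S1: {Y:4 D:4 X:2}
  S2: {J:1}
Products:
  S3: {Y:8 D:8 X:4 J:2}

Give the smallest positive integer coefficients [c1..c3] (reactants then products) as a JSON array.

Coefficients: [2, 2, 1]

Y: 2·4+2·0 = 8 | 1·8 = 8
D: 2·4+2·0 = 8 | 1·8 = 8
X: 2·2+2·0 = 4 | 1·4 = 4
J: 2·0+2·1 = 2 | 1·2 = 2
gcd(2,2,1) = 1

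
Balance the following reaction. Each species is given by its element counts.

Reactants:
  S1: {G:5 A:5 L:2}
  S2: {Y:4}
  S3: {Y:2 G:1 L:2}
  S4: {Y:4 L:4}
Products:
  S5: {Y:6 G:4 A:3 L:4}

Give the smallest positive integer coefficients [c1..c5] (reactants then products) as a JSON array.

Y: 3·0+4·4+5·2+1·4 = 30 | 5·6 = 30
G: 3·5+4·0+5·1+1·0 = 20 | 5·4 = 20
A: 3·5+4·0+5·0+1·0 = 15 | 5·3 = 15
L: 3·2+4·0+5·2+1·4 = 20 | 5·4 = 20
gcd(3,4,5,1,5) = 1

Coefficients: [3, 4, 5, 1, 5]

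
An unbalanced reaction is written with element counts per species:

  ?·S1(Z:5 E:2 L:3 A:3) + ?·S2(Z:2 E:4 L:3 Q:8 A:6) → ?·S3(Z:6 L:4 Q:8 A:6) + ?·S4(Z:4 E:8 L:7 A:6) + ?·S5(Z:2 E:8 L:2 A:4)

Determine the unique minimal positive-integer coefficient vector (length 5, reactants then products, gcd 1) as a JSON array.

Coefficients: [6, 5, 5, 1, 3]

Z: 6·5+5·2 = 40 | 5·6+1·4+3·2 = 40
E: 6·2+5·4 = 32 | 5·0+1·8+3·8 = 32
L: 6·3+5·3 = 33 | 5·4+1·7+3·2 = 33
Q: 6·0+5·8 = 40 | 5·8+1·0+3·0 = 40
A: 6·3+5·6 = 48 | 5·6+1·6+3·4 = 48
gcd(6,5,5,1,3) = 1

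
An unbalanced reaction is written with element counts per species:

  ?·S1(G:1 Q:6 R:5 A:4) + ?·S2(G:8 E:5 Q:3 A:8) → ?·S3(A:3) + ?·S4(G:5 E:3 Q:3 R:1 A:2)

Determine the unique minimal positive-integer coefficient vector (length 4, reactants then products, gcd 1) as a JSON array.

G: 1·1+3·8 = 25 | 6·0+5·5 = 25
E: 1·0+3·5 = 15 | 6·0+5·3 = 15
Q: 1·6+3·3 = 15 | 6·0+5·3 = 15
R: 1·5+3·0 = 5 | 6·0+5·1 = 5
A: 1·4+3·8 = 28 | 6·3+5·2 = 28
gcd(1,3,6,5) = 1

Coefficients: [1, 3, 6, 5]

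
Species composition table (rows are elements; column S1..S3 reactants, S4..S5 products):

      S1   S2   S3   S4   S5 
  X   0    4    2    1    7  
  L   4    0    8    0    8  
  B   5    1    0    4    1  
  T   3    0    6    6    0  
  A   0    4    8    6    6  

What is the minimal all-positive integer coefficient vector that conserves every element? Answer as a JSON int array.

X: 2·0+5·4+2·2 = 24 | 3·1+3·7 = 24
L: 2·4+5·0+2·8 = 24 | 3·0+3·8 = 24
B: 2·5+5·1+2·0 = 15 | 3·4+3·1 = 15
T: 2·3+5·0+2·6 = 18 | 3·6+3·0 = 18
A: 2·0+5·4+2·8 = 36 | 3·6+3·6 = 36
gcd(2,5,2,3,3) = 1

Coefficients: [2, 5, 2, 3, 3]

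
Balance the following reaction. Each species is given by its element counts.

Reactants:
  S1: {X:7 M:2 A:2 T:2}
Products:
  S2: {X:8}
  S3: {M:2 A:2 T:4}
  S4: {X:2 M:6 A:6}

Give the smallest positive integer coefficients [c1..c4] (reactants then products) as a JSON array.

Coefficients: [6, 5, 3, 1]

X: 6·7 = 42 | 5·8+3·0+1·2 = 42
M: 6·2 = 12 | 5·0+3·2+1·6 = 12
A: 6·2 = 12 | 5·0+3·2+1·6 = 12
T: 6·2 = 12 | 5·0+3·4+1·0 = 12
gcd(6,5,3,1) = 1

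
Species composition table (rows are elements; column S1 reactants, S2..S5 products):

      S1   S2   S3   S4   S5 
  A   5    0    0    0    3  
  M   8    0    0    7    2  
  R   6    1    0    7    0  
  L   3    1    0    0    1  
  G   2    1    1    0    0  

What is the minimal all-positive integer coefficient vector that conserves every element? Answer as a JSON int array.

Coefficients: [3, 4, 2, 2, 5]

A: 3·5 = 15 | 4·0+2·0+2·0+5·3 = 15
M: 3·8 = 24 | 4·0+2·0+2·7+5·2 = 24
R: 3·6 = 18 | 4·1+2·0+2·7+5·0 = 18
L: 3·3 = 9 | 4·1+2·0+2·0+5·1 = 9
G: 3·2 = 6 | 4·1+2·1+2·0+5·0 = 6
gcd(3,4,2,2,5) = 1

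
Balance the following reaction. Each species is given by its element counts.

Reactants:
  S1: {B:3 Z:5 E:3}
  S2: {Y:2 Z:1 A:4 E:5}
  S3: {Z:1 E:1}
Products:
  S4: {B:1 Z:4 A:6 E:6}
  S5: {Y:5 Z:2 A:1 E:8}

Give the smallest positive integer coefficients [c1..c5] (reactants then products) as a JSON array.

Coefficients: [1, 5, 6, 3, 2]

Y: 1·0+5·2+6·0 = 10 | 3·0+2·5 = 10
B: 1·3+5·0+6·0 = 3 | 3·1+2·0 = 3
Z: 1·5+5·1+6·1 = 16 | 3·4+2·2 = 16
A: 1·0+5·4+6·0 = 20 | 3·6+2·1 = 20
E: 1·3+5·5+6·1 = 34 | 3·6+2·8 = 34
gcd(1,5,6,3,2) = 1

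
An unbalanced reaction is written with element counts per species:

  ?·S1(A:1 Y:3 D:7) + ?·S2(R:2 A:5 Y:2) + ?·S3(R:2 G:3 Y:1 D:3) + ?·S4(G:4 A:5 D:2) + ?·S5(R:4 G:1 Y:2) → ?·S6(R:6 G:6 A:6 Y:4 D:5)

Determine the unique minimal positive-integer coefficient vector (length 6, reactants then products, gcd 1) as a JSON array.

Coefficients: [1, 3, 5, 4, 5, 6]

R: 1·0+3·2+5·2+4·0+5·4 = 36 | 6·6 = 36
G: 1·0+3·0+5·3+4·4+5·1 = 36 | 6·6 = 36
A: 1·1+3·5+5·0+4·5+5·0 = 36 | 6·6 = 36
Y: 1·3+3·2+5·1+4·0+5·2 = 24 | 6·4 = 24
D: 1·7+3·0+5·3+4·2+5·0 = 30 | 6·5 = 30
gcd(1,3,5,4,5,6) = 1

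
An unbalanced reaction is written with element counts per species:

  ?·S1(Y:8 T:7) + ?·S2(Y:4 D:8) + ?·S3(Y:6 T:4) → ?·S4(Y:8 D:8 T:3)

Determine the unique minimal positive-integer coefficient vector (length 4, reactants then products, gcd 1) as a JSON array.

Coefficients: [1, 5, 2, 5]

Y: 1·8+5·4+2·6 = 40 | 5·8 = 40
D: 1·0+5·8+2·0 = 40 | 5·8 = 40
T: 1·7+5·0+2·4 = 15 | 5·3 = 15
gcd(1,5,2,5) = 1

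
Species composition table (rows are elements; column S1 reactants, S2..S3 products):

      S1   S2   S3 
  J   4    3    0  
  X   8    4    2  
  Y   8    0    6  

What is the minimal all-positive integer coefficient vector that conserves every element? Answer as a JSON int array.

Coefficients: [3, 4, 4]

J: 3·4 = 12 | 4·3+4·0 = 12
X: 3·8 = 24 | 4·4+4·2 = 24
Y: 3·8 = 24 | 4·0+4·6 = 24
gcd(3,4,4) = 1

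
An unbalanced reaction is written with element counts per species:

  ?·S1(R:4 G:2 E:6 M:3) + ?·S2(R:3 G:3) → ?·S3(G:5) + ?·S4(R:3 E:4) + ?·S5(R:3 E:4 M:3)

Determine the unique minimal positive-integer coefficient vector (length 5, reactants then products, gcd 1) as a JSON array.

Coefficients: [6, 1, 3, 3, 6]

R: 6·4+1·3 = 27 | 3·0+3·3+6·3 = 27
G: 6·2+1·3 = 15 | 3·5+3·0+6·0 = 15
E: 6·6+1·0 = 36 | 3·0+3·4+6·4 = 36
M: 6·3+1·0 = 18 | 3·0+3·0+6·3 = 18
gcd(6,1,3,3,6) = 1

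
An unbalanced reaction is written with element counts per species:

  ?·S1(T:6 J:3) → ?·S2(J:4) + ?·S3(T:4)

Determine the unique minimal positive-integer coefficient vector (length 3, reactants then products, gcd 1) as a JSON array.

Coefficients: [4, 3, 6]

T: 4·6 = 24 | 3·0+6·4 = 24
J: 4·3 = 12 | 3·4+6·0 = 12
gcd(4,3,6) = 1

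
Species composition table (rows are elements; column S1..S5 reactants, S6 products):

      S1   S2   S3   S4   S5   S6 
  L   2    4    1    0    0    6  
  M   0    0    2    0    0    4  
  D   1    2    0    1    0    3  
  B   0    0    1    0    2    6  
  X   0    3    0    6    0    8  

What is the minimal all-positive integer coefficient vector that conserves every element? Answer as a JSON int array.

Coefficients: [2, 2, 6, 3, 6, 3]

L: 2·2+2·4+6·1+3·0+6·0 = 18 | 3·6 = 18
M: 2·0+2·0+6·2+3·0+6·0 = 12 | 3·4 = 12
D: 2·1+2·2+6·0+3·1+6·0 = 9 | 3·3 = 9
B: 2·0+2·0+6·1+3·0+6·2 = 18 | 3·6 = 18
X: 2·0+2·3+6·0+3·6+6·0 = 24 | 3·8 = 24
gcd(2,2,6,3,6,3) = 1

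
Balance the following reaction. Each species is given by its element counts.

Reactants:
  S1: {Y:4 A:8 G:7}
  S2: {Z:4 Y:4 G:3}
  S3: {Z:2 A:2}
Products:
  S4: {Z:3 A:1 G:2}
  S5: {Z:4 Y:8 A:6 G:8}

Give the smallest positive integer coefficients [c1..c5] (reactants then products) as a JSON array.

Z: 3·0+5·4+1·2 = 22 | 2·3+4·4 = 22
Y: 3·4+5·4+1·0 = 32 | 2·0+4·8 = 32
A: 3·8+5·0+1·2 = 26 | 2·1+4·6 = 26
G: 3·7+5·3+1·0 = 36 | 2·2+4·8 = 36
gcd(3,5,1,2,4) = 1

Coefficients: [3, 5, 1, 2, 4]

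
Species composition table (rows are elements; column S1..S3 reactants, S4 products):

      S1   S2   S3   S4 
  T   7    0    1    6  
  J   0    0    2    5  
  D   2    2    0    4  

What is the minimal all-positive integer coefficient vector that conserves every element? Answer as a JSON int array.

T: 1·7+3·0+5·1 = 12 | 2·6 = 12
J: 1·0+3·0+5·2 = 10 | 2·5 = 10
D: 1·2+3·2+5·0 = 8 | 2·4 = 8
gcd(1,3,5,2) = 1

Coefficients: [1, 3, 5, 2]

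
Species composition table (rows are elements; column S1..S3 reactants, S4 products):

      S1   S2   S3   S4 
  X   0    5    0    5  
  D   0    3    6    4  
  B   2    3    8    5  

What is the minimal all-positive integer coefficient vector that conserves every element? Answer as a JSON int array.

Coefficients: [2, 6, 1, 6]

X: 2·0+6·5+1·0 = 30 | 6·5 = 30
D: 2·0+6·3+1·6 = 24 | 6·4 = 24
B: 2·2+6·3+1·8 = 30 | 6·5 = 30
gcd(2,6,1,6) = 1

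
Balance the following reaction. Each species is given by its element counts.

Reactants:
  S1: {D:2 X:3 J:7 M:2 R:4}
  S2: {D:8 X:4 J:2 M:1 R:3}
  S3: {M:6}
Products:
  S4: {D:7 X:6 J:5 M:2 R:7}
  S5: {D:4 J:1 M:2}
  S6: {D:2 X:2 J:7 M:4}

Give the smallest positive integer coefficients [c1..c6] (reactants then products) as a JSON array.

D: 6·2+6·8+2·0 = 60 | 6·7+3·4+3·2 = 60
X: 6·3+6·4+2·0 = 42 | 6·6+3·0+3·2 = 42
J: 6·7+6·2+2·0 = 54 | 6·5+3·1+3·7 = 54
M: 6·2+6·1+2·6 = 30 | 6·2+3·2+3·4 = 30
R: 6·4+6·3+2·0 = 42 | 6·7+3·0+3·0 = 42
gcd(6,6,2,6,3,3) = 1

Coefficients: [6, 6, 2, 6, 3, 3]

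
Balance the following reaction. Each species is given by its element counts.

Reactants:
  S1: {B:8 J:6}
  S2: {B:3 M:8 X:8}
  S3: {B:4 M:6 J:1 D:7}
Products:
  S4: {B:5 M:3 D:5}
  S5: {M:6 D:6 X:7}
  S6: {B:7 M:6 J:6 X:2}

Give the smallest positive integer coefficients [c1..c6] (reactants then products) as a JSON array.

Coefficients: [4, 3, 6, 6, 2, 5]

B: 4·8+3·3+6·4 = 65 | 6·5+2·0+5·7 = 65
M: 4·0+3·8+6·6 = 60 | 6·3+2·6+5·6 = 60
J: 4·6+3·0+6·1 = 30 | 6·0+2·0+5·6 = 30
D: 4·0+3·0+6·7 = 42 | 6·5+2·6+5·0 = 42
X: 4·0+3·8+6·0 = 24 | 6·0+2·7+5·2 = 24
gcd(4,3,6,6,2,5) = 1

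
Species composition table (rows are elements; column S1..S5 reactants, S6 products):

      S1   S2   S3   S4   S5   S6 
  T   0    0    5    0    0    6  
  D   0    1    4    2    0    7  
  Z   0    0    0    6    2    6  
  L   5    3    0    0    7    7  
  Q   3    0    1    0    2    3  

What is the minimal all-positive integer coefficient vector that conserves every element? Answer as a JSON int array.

T: 1·0+3·0+6·5+4·0+3·0 = 30 | 5·6 = 30
D: 1·0+3·1+6·4+4·2+3·0 = 35 | 5·7 = 35
Z: 1·0+3·0+6·0+4·6+3·2 = 30 | 5·6 = 30
L: 1·5+3·3+6·0+4·0+3·7 = 35 | 5·7 = 35
Q: 1·3+3·0+6·1+4·0+3·2 = 15 | 5·3 = 15
gcd(1,3,6,4,3,5) = 1

Coefficients: [1, 3, 6, 4, 3, 5]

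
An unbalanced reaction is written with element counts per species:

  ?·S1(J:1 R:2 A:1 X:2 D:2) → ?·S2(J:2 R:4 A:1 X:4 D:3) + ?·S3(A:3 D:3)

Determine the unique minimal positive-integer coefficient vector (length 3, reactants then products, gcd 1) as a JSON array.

J: 6·1 = 6 | 3·2+1·0 = 6
R: 6·2 = 12 | 3·4+1·0 = 12
A: 6·1 = 6 | 3·1+1·3 = 6
X: 6·2 = 12 | 3·4+1·0 = 12
D: 6·2 = 12 | 3·3+1·3 = 12
gcd(6,3,1) = 1

Coefficients: [6, 3, 1]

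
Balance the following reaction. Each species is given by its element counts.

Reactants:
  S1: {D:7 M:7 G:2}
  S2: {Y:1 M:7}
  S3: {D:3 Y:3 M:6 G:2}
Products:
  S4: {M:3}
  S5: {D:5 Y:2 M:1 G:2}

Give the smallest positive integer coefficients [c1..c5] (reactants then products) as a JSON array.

Coefficients: [1, 1, 1, 6, 2]

D: 1·7+1·0+1·3 = 10 | 6·0+2·5 = 10
Y: 1·0+1·1+1·3 = 4 | 6·0+2·2 = 4
M: 1·7+1·7+1·6 = 20 | 6·3+2·1 = 20
G: 1·2+1·0+1·2 = 4 | 6·0+2·2 = 4
gcd(1,1,1,6,2) = 1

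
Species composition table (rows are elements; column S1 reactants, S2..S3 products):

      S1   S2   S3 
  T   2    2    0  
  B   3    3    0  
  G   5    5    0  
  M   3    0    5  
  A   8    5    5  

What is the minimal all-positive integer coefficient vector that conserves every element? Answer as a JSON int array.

T: 5·2 = 10 | 5·2+3·0 = 10
B: 5·3 = 15 | 5·3+3·0 = 15
G: 5·5 = 25 | 5·5+3·0 = 25
M: 5·3 = 15 | 5·0+3·5 = 15
A: 5·8 = 40 | 5·5+3·5 = 40
gcd(5,5,3) = 1

Coefficients: [5, 5, 3]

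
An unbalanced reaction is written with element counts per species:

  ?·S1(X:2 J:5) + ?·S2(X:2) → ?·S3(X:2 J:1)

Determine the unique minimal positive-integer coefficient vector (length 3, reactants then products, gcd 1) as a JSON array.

X: 1·2+4·2 = 10 | 5·2 = 10
J: 1·5+4·0 = 5 | 5·1 = 5
gcd(1,4,5) = 1

Coefficients: [1, 4, 5]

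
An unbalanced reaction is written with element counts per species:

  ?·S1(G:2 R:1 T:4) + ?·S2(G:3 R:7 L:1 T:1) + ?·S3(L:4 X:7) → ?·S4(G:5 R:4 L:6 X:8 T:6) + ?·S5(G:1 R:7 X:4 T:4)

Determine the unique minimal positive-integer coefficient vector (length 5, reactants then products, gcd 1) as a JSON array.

Coefficients: [5, 2, 4, 3, 1]

G: 5·2+2·3+4·0 = 16 | 3·5+1·1 = 16
R: 5·1+2·7+4·0 = 19 | 3·4+1·7 = 19
L: 5·0+2·1+4·4 = 18 | 3·6+1·0 = 18
X: 5·0+2·0+4·7 = 28 | 3·8+1·4 = 28
T: 5·4+2·1+4·0 = 22 | 3·6+1·4 = 22
gcd(5,2,4,3,1) = 1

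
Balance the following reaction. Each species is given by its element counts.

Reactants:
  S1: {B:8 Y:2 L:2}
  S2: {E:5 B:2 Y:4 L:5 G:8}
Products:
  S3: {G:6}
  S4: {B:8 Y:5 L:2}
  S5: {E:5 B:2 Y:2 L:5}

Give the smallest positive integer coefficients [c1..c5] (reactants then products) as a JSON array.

Coefficients: [2, 3, 4, 2, 3]

E: 2·0+3·5 = 15 | 4·0+2·0+3·5 = 15
B: 2·8+3·2 = 22 | 4·0+2·8+3·2 = 22
Y: 2·2+3·4 = 16 | 4·0+2·5+3·2 = 16
L: 2·2+3·5 = 19 | 4·0+2·2+3·5 = 19
G: 2·0+3·8 = 24 | 4·6+2·0+3·0 = 24
gcd(2,3,4,2,3) = 1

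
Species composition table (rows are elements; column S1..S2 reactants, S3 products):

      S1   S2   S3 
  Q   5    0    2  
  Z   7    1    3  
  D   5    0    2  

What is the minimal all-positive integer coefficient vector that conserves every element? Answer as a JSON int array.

Coefficients: [2, 1, 5]

Q: 2·5+1·0 = 10 | 5·2 = 10
Z: 2·7+1·1 = 15 | 5·3 = 15
D: 2·5+1·0 = 10 | 5·2 = 10
gcd(2,1,5) = 1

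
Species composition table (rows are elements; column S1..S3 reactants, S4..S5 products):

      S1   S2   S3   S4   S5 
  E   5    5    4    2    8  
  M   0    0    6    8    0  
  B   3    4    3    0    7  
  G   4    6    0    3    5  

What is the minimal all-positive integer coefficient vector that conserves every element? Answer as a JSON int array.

Coefficients: [1, 5, 4, 3, 5]

E: 1·5+5·5+4·4 = 46 | 3·2+5·8 = 46
M: 1·0+5·0+4·6 = 24 | 3·8+5·0 = 24
B: 1·3+5·4+4·3 = 35 | 3·0+5·7 = 35
G: 1·4+5·6+4·0 = 34 | 3·3+5·5 = 34
gcd(1,5,4,3,5) = 1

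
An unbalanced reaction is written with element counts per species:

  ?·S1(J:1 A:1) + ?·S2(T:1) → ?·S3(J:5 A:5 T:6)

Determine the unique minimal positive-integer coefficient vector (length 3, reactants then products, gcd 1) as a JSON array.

J: 5·1+6·0 = 5 | 1·5 = 5
A: 5·1+6·0 = 5 | 1·5 = 5
T: 5·0+6·1 = 6 | 1·6 = 6
gcd(5,6,1) = 1

Coefficients: [5, 6, 1]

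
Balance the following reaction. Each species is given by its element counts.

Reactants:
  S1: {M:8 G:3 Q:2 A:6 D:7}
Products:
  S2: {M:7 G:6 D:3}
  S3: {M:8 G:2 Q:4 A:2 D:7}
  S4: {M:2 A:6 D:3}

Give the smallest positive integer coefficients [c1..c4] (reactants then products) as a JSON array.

M: 6·8 = 48 | 2·7+3·8+5·2 = 48
G: 6·3 = 18 | 2·6+3·2+5·0 = 18
Q: 6·2 = 12 | 2·0+3·4+5·0 = 12
A: 6·6 = 36 | 2·0+3·2+5·6 = 36
D: 6·7 = 42 | 2·3+3·7+5·3 = 42
gcd(6,2,3,5) = 1

Coefficients: [6, 2, 3, 5]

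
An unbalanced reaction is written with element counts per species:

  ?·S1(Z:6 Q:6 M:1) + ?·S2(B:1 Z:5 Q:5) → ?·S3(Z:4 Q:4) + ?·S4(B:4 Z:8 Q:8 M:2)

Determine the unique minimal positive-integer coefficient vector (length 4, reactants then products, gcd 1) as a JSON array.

Coefficients: [2, 4, 6, 1]

B: 2·0+4·1 = 4 | 6·0+1·4 = 4
Z: 2·6+4·5 = 32 | 6·4+1·8 = 32
Q: 2·6+4·5 = 32 | 6·4+1·8 = 32
M: 2·1+4·0 = 2 | 6·0+1·2 = 2
gcd(2,4,6,1) = 1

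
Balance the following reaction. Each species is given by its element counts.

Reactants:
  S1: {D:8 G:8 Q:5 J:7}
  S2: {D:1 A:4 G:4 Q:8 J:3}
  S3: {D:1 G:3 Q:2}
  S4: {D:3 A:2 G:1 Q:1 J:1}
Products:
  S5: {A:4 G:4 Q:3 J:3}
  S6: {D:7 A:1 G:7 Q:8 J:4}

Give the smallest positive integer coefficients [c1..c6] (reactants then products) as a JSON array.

Coefficients: [3, 4, 5, 3, 4, 6]

D: 3·8+4·1+5·1+3·3 = 42 | 4·0+6·7 = 42
A: 3·0+4·4+5·0+3·2 = 22 | 4·4+6·1 = 22
G: 3·8+4·4+5·3+3·1 = 58 | 4·4+6·7 = 58
Q: 3·5+4·8+5·2+3·1 = 60 | 4·3+6·8 = 60
J: 3·7+4·3+5·0+3·1 = 36 | 4·3+6·4 = 36
gcd(3,4,5,3,4,6) = 1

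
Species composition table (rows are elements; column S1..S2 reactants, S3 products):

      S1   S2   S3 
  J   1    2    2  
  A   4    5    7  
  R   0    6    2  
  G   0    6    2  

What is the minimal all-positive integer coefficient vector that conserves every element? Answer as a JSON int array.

Coefficients: [4, 1, 3]

J: 4·1+1·2 = 6 | 3·2 = 6
A: 4·4+1·5 = 21 | 3·7 = 21
R: 4·0+1·6 = 6 | 3·2 = 6
G: 4·0+1·6 = 6 | 3·2 = 6
gcd(4,1,3) = 1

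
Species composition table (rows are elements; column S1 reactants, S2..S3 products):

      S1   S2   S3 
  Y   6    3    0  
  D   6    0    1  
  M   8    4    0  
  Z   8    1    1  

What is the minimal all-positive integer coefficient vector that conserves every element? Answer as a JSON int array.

Coefficients: [1, 2, 6]

Y: 1·6 = 6 | 2·3+6·0 = 6
D: 1·6 = 6 | 2·0+6·1 = 6
M: 1·8 = 8 | 2·4+6·0 = 8
Z: 1·8 = 8 | 2·1+6·1 = 8
gcd(1,2,6) = 1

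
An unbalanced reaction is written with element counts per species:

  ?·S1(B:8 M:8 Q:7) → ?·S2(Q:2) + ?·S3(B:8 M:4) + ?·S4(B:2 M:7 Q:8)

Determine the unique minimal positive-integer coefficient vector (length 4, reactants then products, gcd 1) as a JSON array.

B: 6·8 = 48 | 5·0+5·8+4·2 = 48
M: 6·8 = 48 | 5·0+5·4+4·7 = 48
Q: 6·7 = 42 | 5·2+5·0+4·8 = 42
gcd(6,5,5,4) = 1

Coefficients: [6, 5, 5, 4]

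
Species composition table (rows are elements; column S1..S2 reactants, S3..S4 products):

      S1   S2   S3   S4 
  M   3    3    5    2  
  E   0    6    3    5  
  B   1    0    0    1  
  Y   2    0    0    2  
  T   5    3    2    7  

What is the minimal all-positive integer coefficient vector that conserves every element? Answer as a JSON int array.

M: 3·3+4·3 = 21 | 3·5+3·2 = 21
E: 3·0+4·6 = 24 | 3·3+3·5 = 24
B: 3·1+4·0 = 3 | 3·0+3·1 = 3
Y: 3·2+4·0 = 6 | 3·0+3·2 = 6
T: 3·5+4·3 = 27 | 3·2+3·7 = 27
gcd(3,4,3,3) = 1

Coefficients: [3, 4, 3, 3]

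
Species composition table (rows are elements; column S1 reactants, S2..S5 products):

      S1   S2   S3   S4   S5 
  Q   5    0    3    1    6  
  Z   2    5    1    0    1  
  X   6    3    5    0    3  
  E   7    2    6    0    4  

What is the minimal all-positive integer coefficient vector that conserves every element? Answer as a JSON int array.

Coefficients: [6, 1, 6, 6, 1]

Q: 6·5 = 30 | 1·0+6·3+6·1+1·6 = 30
Z: 6·2 = 12 | 1·5+6·1+6·0+1·1 = 12
X: 6·6 = 36 | 1·3+6·5+6·0+1·3 = 36
E: 6·7 = 42 | 1·2+6·6+6·0+1·4 = 42
gcd(6,1,6,6,1) = 1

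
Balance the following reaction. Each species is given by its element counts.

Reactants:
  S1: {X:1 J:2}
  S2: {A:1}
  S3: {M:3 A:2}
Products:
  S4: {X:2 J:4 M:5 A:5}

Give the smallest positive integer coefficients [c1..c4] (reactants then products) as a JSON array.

Coefficients: [6, 5, 5, 3]

X: 6·1+5·0+5·0 = 6 | 3·2 = 6
J: 6·2+5·0+5·0 = 12 | 3·4 = 12
M: 6·0+5·0+5·3 = 15 | 3·5 = 15
A: 6·0+5·1+5·2 = 15 | 3·5 = 15
gcd(6,5,5,3) = 1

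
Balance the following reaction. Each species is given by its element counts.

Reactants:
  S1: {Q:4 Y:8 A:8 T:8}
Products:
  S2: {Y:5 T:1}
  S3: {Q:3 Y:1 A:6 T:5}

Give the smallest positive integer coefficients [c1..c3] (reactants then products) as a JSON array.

Q: 3·4 = 12 | 4·0+4·3 = 12
Y: 3·8 = 24 | 4·5+4·1 = 24
A: 3·8 = 24 | 4·0+4·6 = 24
T: 3·8 = 24 | 4·1+4·5 = 24
gcd(3,4,4) = 1

Coefficients: [3, 4, 4]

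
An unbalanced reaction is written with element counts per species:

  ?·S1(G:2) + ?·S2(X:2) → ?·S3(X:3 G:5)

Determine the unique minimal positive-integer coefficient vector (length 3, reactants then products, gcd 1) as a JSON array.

X: 5·0+3·2 = 6 | 2·3 = 6
G: 5·2+3·0 = 10 | 2·5 = 10
gcd(5,3,2) = 1

Coefficients: [5, 3, 2]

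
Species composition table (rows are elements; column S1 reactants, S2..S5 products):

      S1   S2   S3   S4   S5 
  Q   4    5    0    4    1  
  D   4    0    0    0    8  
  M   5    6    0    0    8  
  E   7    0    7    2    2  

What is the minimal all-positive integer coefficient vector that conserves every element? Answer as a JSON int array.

Coefficients: [6, 1, 4, 4, 3]

Q: 6·4 = 24 | 1·5+4·0+4·4+3·1 = 24
D: 6·4 = 24 | 1·0+4·0+4·0+3·8 = 24
M: 6·5 = 30 | 1·6+4·0+4·0+3·8 = 30
E: 6·7 = 42 | 1·0+4·7+4·2+3·2 = 42
gcd(6,1,4,4,3) = 1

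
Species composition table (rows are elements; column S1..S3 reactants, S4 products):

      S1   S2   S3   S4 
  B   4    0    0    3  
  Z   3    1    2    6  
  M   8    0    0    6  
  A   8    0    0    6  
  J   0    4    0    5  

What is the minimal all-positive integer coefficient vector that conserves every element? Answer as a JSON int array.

Coefficients: [3, 5, 5, 4]

B: 3·4+5·0+5·0 = 12 | 4·3 = 12
Z: 3·3+5·1+5·2 = 24 | 4·6 = 24
M: 3·8+5·0+5·0 = 24 | 4·6 = 24
A: 3·8+5·0+5·0 = 24 | 4·6 = 24
J: 3·0+5·4+5·0 = 20 | 4·5 = 20
gcd(3,5,5,4) = 1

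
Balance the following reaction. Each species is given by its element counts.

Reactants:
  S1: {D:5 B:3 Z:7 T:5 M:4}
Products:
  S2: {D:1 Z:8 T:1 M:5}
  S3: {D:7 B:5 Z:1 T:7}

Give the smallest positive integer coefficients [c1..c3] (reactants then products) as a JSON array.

Coefficients: [5, 4, 3]

D: 5·5 = 25 | 4·1+3·7 = 25
B: 5·3 = 15 | 4·0+3·5 = 15
Z: 5·7 = 35 | 4·8+3·1 = 35
T: 5·5 = 25 | 4·1+3·7 = 25
M: 5·4 = 20 | 4·5+3·0 = 20
gcd(5,4,3) = 1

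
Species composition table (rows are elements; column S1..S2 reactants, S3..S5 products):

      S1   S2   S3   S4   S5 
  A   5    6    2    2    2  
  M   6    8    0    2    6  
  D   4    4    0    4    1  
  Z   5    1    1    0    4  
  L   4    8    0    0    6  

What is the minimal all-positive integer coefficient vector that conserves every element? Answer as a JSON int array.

A: 4·5+1·6 = 26 | 5·2+4·2+4·2 = 26
M: 4·6+1·8 = 32 | 5·0+4·2+4·6 = 32
D: 4·4+1·4 = 20 | 5·0+4·4+4·1 = 20
Z: 4·5+1·1 = 21 | 5·1+4·0+4·4 = 21
L: 4·4+1·8 = 24 | 5·0+4·0+4·6 = 24
gcd(4,1,5,4,4) = 1

Coefficients: [4, 1, 5, 4, 4]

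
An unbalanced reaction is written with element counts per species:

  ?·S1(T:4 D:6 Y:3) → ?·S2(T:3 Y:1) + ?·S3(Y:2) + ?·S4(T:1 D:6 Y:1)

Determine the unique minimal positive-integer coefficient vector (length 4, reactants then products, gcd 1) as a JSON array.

Coefficients: [2, 2, 1, 2]

T: 2·4 = 8 | 2·3+1·0+2·1 = 8
D: 2·6 = 12 | 2·0+1·0+2·6 = 12
Y: 2·3 = 6 | 2·1+1·2+2·1 = 6
gcd(2,2,1,2) = 1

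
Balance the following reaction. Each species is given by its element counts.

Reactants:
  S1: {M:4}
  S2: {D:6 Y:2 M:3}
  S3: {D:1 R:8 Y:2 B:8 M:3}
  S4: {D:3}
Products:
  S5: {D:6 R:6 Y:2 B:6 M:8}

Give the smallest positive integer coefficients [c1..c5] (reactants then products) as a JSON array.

Coefficients: [5, 1, 3, 5, 4]

D: 5·0+1·6+3·1+5·3 = 24 | 4·6 = 24
R: 5·0+1·0+3·8+5·0 = 24 | 4·6 = 24
Y: 5·0+1·2+3·2+5·0 = 8 | 4·2 = 8
B: 5·0+1·0+3·8+5·0 = 24 | 4·6 = 24
M: 5·4+1·3+3·3+5·0 = 32 | 4·8 = 32
gcd(5,1,3,5,4) = 1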